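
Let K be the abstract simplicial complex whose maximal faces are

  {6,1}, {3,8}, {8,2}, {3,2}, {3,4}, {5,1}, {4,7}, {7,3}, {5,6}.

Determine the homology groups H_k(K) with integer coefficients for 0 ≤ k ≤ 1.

K has 8 vertices, 9 edges.
rank ∂_0 = 0, rank ∂_1 = 6 ⇒ b_0 = 8 − 0 − 6 = 2; all invariant factors of ∂_1 are 1 so no torsion. So H_0 = Z^2.
rank ∂_1 = 6, rank ∂_2 = 0 ⇒ b_1 = 9 − 6 − 0 = 3. So H_1 = Z^3.

H_0 ≅ Z^2,  H_1 ≅ Z^3.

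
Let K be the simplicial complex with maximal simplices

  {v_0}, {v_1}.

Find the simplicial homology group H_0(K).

H_0 = Z^2.

Fix the vertex order v_0 < v_1 and write every simplex with vertices in increasing order. Then dim K = 0 and the simplices of K are:

  0-simplices (2): [v_0], [v_1]

giving chain groups C_0 ≅ Z^2.

Now H_k = ker ∂_k / im ∂_{k+1}, so:

  H_0: rank C_0 − rank ∂_1 = 2 − 0 = 2, and there is no ∂_1, so H_0 ≅ Z^2.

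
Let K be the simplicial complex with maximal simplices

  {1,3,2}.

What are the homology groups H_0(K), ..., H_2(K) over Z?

Take the total order 1 < 2 < 3 on the vertex set. Then K (dimension 2) consists of the simplices:

  0-simplices (3): [1], [2], [3]
  1-simplices (3): [1,2], [1,3], [2,3]
  2-simplices (1): [1,2,3]

Hence C_0 ≅ Z^3, C_1 ≅ Z^3, C_2 ≅ Z^1.

Boundary ∂_1: C_1 → C_0 maps an edge to its endpoints' difference, ∂[p,q] = q − p.
The resulting 3×3 matrix has rank 2, and its Smith normal form has invariant factors (1,1).

∂_2: C_2 → C_1 acts by ∂[p,q,r] = [q,r] − [p,r] + [p,q]. For instance
  ∂[1,2,3] = [2,3] − [1,3] + [1,2].
This gives a 3×1 integer matrix of rank 1; reducing to Smith normal form yields diagonal entries (1).

Reading off H_k = ker ∂_k / im ∂_{k+1}:

  H_0: rank C_0 − rank ∂_1 = 3 − 2 = 1, and the invariant factors of ∂_1 are all 1, so H_0 ≅ Z.
  H_1: rank ker ∂_1 − rank ∂_2 = (3 − 2) − 1 = 0, and the invariant factors of ∂_2 are all 1, so H_1 ≅ 0.
  H_2: rank ker ∂_2 − rank ∂_3 = (1 − 1) − 0 = 0, and there is no ∂_3, so H_2 ≅ 0.

H_0 = Z,  H_1 = 0,  H_2 = 0.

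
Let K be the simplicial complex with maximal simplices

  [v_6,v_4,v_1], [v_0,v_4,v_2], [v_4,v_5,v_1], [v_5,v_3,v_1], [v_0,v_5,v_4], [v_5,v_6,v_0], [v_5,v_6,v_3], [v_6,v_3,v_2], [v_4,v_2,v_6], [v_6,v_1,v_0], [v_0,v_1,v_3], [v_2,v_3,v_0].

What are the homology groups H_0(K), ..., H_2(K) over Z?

Fix the vertex order v_0 < v_1 < v_2 < v_3 < v_4 < v_5 < v_6 and write every simplex with vertices in increasing order. Then dim K = 2 and the simplices of K are:

  0-simplices (7): [v_0], [v_1], [v_2], [v_3], [v_4], [v_5], [v_6]
  1-simplices (18): (18 of them)
  2-simplices (12): (12 of them)

Hence C_0 ≅ Z^7, C_1 ≅ Z^18, C_2 ≅ Z^12.

∂_1: C_1 → C_0 sends each edge [p,q] (with p < q) to q − p.
This gives a 7×18 integer matrix of rank 6; reducing to Smith normal form yields diagonal entries (1,1,1,1,1,1).

∂_2: C_2 → C_1 acts by ∂[p,q,r] = [q,r] − [p,r] + [p,q]. For instance
  ∂[v_1,v_4,v_5] = [v_4,v_5] − [v_1,v_5] + [v_1,v_4],
  ∂[v_0,v_1,v_6] = [v_1,v_6] − [v_0,v_6] + [v_0,v_1].
This gives a 18×12 integer matrix of rank 12; reducing to Smith normal form yields diagonal entries (1,1,1,1,1,1,1,1,1,1,1,2).

Computing H_k = (kernel of ∂_k) / (image of ∂_{k+1}):

  H_0: rank C_0 − rank ∂_1 = 7 − 6 = 1, and the invariant factors of ∂_1 are all 1, so H_0 ≅ Z.
  H_1: rank ker ∂_1 − rank ∂_2 = (18 − 6) − 12 = 0, and ∂_2 has invariant factor 2 > 1, so H_1 ≅ Z/2.
  H_2: rank ker ∂_2 − rank ∂_3 = (12 − 12) − 0 = 0, and there is no ∂_3, so H_2 ≅ 0.

As a check, the Euler characteristic is 7 − 18 + 12 = 1, which agrees with 1 − 0 + 0 = 1.

H_0 ≅ Z,  H_1 ≅ Z/2,  H_2 = 0.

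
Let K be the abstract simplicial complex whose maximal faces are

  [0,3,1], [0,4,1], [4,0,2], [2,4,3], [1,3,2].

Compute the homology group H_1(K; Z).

Take the total order 0 < 1 < 2 < 3 < 4 on the vertex set. Then K (dimension 2) consists of the simplices:

  0-simplices (5): [0], [1], [2], [3], [4]
  1-simplices (10): [0,1], [0,2], [0,3], [0,4], [1,2], [1,3], [1,4], [2,3], [2,4], [3,4]
  2-simplices (5): [0,1,3], [0,1,4], [0,2,4], [1,2,3], [2,3,4]

Hence C_0 ≅ Z^5, C_1 ≅ Z^10, C_2 ≅ Z^5.

Boundary ∂_1: C_1 → C_0 maps an edge to its endpoints' difference, ∂[p,q] = q − p.
This gives a 5×10 integer matrix of rank 4; reducing to Smith normal form yields diagonal entries (1,1,1,1).

The boundary map ∂_2: C_2 → C_1 acts by ∂[p,q,r] = [q,r] − [p,r] + [p,q]. For instance
  ∂[0,2,4] = [2,4] − [0,4] + [0,2],
  ∂[1,2,3] = [2,3] − [1,3] + [1,2].
The 10×5 boundary matrix has rank 5 and Smith normal form diag(1,1,1,1,1).

Computing H_k = (kernel of ∂_k) / (image of ∂_{k+1}):

  H_1: rank ker ∂_1 − rank ∂_2 = (10 − 4) − 5 = 1, and the invariant factors of ∂_2 are all 1, so H_1 = Z.

H_1 = Z.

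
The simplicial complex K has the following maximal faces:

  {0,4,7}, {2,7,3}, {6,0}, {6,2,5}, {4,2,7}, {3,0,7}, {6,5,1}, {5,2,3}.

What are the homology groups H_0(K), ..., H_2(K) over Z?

Fix the vertex order 0 < 1 < 2 < 3 < 4 < 5 < 6 < 7 and write every simplex with vertices in increasing order. Then dim K = 2 and the simplices of K are:

  0-simplices (8): [0], [1], [2], [3], [4], [5], [6], [7]
  1-simplices (15): [0,3], [0,4], [0,6], [0,7], [1,5], [1,6], [2,3], [2,4], [2,5], [2,6], [2,7], [3,5], [3,7], [4,7], [5,6]
  2-simplices (7): [0,3,7], [0,4,7], [1,5,6], [2,3,5], [2,3,7], [2,4,7], [2,5,6]

so the chain groups are C_0 ≅ Z^8, C_1 ≅ Z^15, C_2 ≅ Z^7.

∂_1: C_1 → C_0 maps an edge to its endpoints' difference, ∂[p,q] = q − p. For instance
  ∂[1,6] = [6] − [1].
The resulting 8×15 matrix has rank 7, and its Smith normal form has invariant factors (1,1,1,1,1,1,1).

Boundary ∂_2: C_2 → C_1 maps a triangle to the signed sum of its edges. For instance
  ∂[0,3,7] = [3,7] − [0,7] + [0,3],
  ∂[2,4,7] = [4,7] − [2,7] + [2,4].
The resulting 15×7 matrix has rank 7, and its Smith normal form has invariant factors (1,1,1,1,1,1,1).

Computing H_k = (kernel of ∂_k) / (image of ∂_{k+1}):

  H_0: rank C_0 − rank ∂_1 = 8 − 7 = 1, and the invariant factors of ∂_1 are all 1, so H_0 = Z.
  H_1: rank ker ∂_1 − rank ∂_2 = (15 − 7) − 7 = 1, and the invariant factors of ∂_2 are all 1, so H_1 = Z.
  H_2: rank ker ∂_2 − rank ∂_3 = (7 − 7) − 0 = 0, and there is no ∂_3, so H_2 = 0.

H_0 = Z,  H_1 = Z,  H_2 = 0.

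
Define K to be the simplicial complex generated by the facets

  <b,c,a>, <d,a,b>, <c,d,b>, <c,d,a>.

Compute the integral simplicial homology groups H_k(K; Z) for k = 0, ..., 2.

Order the vertices as a < b < c < d. Listing each simplex with vertices in this order, K has dimension 2 with simplices:

  0-simplices (4): a, b, c, d
  1-simplices (6): ab, ac, ad, bc, bd, cd
  2-simplices (4): abc, abd, acd, bcd

so the chain groups are C_0 ≅ Z^4, C_1 ≅ Z^6, C_2 ≅ Z^4.

The boundary map ∂_1: C_1 → C_0 maps an edge to its endpoints' difference, ∂[p,q] = q − p. For instance
  ∂ac = c − a.
As a 4×6 matrix over Z this has rank 3, with invariant factors (1,1,1).

The boundary map ∂_2: C_2 → C_1 sends each 2-simplex [p,q,r] to [q,r] − [p,r] + [p,q]. For instance
  ∂acd = cd − ad + ac,
  ∂bcd = cd − bd + bc.
As a 6×4 matrix over Z this has rank 3, with invariant factors (1,1,1).

Reading off H_k = ker ∂_k / im ∂_{k+1}:

  H_0: rank C_0 − rank ∂_1 = 4 − 3 = 1, and the invariant factors of ∂_1 are all 1, so H_0 = Z.
  H_1: rank ker ∂_1 − rank ∂_2 = (6 − 3) − 3 = 0, and the invariant factors of ∂_2 are all 1, so H_1 = 0.
  H_2: rank ker ∂_2 − rank ∂_3 = (4 − 3) − 0 = 1, and there is no ∂_3, so H_2 = Z.

As a check, the Euler characteristic is 4 − 6 + 4 = 2, which agrees with 1 − 0 + 1 = 2.

H_0 = Z,  H_1 = 0,  H_2 = Z.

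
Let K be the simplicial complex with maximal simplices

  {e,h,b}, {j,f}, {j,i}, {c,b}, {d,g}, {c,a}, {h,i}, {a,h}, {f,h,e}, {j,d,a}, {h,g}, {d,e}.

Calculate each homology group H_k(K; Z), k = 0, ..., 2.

Fix the vertex order a < b < c < d < e < f < g < h < i < j and write every simplex with vertices in increasing order. Then dim K = 2 and the simplices of K are:

  0-simplices (10): a, b, c, d, e, f, g, h, i, j
  1-simplices (17): ac, ad, ah, aj, bc, be, bh, de, dg, dj, ef, eh, fh, fj, gh, hi, ij
  2-simplices (3): adj, beh, efh

Hence C_0 ≅ Z^10, C_1 ≅ Z^17, C_2 ≅ Z^3.

∂_1: C_1 → C_0 is given by ∂[p,q] = [q] − [p]. For instance
  ∂bh = h − b.
The resulting 10×17 matrix has rank 9, and its Smith normal form has invariant factors (1,1,1,1,1,1,1,1,1).

∂_2: C_2 → C_1 sends each 2-simplex [p,q,r] to [q,r] − [p,r] + [p,q]. For instance
  ∂beh = eh − bh + be,
  ∂efh = fh − eh + ef.
As a 17×3 matrix over Z this has rank 3, with invariant factors (1,1,1).

Computing H_k = (kernel of ∂_k) / (image of ∂_{k+1}):

  H_0: rank C_0 − rank ∂_1 = 10 − 9 = 1, and the invariant factors of ∂_1 are all 1, so H_0 ≅ Z.
  H_1: rank ker ∂_1 − rank ∂_2 = (17 − 9) − 3 = 5, and the invariant factors of ∂_2 are all 1, so H_1 ≅ Z^5.
  H_2: rank ker ∂_2 − rank ∂_3 = (3 − 3) − 0 = 0, and there is no ∂_3, so H_2 ≅ 0.

As a check, the Euler characteristic is 10 − 17 + 3 = -4, which agrees with 1 − 5 + 0 = -4.

H_0 ≅ Z,  H_1 ≅ Z^5,  H_2 = 0.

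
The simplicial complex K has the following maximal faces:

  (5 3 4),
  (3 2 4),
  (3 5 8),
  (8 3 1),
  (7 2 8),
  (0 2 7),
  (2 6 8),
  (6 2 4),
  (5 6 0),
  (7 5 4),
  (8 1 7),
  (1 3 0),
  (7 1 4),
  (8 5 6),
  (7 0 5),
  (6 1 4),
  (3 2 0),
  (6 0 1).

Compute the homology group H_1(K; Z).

H_1 ≅ Z^2.

K has 9 vertices, 27 edges, 18 triangles.
rank ∂_1 = 8, rank ∂_2 = 17 ⇒ b_1 = 27 − 8 − 17 = 2; all invariant factors of ∂_2 are 1 so no torsion. So H_1 ≅ Z^2.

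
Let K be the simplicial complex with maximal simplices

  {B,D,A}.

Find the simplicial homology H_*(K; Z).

Fix the vertex order A < B < D and write every simplex with vertices in increasing order. Then dim K = 2 and the simplices of K are:

  0-simplices (3): A, B, D
  1-simplices (3): AB, AD, BD
  2-simplices (1): ABD

giving chain groups C_0 ≅ Z^3, C_1 ≅ Z^3, C_2 ≅ Z^1.

The boundary map ∂_1: C_1 → C_0 sends each edge [p,q] (with p < q) to q − p. For instance
  ∂AD = D − A.
As a 3×3 matrix over Z this has rank 2, with invariant factors (1,1).

∂_2: C_2 → C_1 maps a triangle to the signed sum of its edges. For instance
  ∂ABD = BD − AD + AB.
The 3×1 boundary matrix has rank 1 and Smith normal form diag(1).

Computing H_k = (kernel of ∂_k) / (image of ∂_{k+1}):

  H_0: rank C_0 − rank ∂_1 = 3 − 2 = 1, and the invariant factors of ∂_1 are all 1, so H_0 = Z.
  H_1: rank ker ∂_1 − rank ∂_2 = (3 − 2) − 1 = 0, and the invariant factors of ∂_2 are all 1, so H_1 = 0.
  H_2: rank ker ∂_2 − rank ∂_3 = (1 − 1) − 0 = 0, and there is no ∂_3, so H_2 = 0.

H_0 = Z,  H_1 = 0,  H_2 = 0.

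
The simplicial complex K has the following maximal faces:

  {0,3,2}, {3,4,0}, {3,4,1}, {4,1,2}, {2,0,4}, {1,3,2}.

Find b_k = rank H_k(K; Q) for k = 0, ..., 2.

Order the vertices as 0 < 1 < 2 < 3 < 4. Listing each simplex with vertices in this order, K has dimension 2 with simplices:

  0-simplices (5): [0], [1], [2], [3], [4]
  1-simplices (9): [0,2], [0,3], [0,4], [1,2], [1,3], [1,4], [2,3], [2,4], [3,4]
  2-simplices (6): [0,2,3], [0,2,4], [0,3,4], [1,2,3], [1,2,4], [1,3,4]

giving chain groups C_0 ≅ Z^5, C_1 ≅ Z^9, C_2 ≅ Z^6.

The boundary map ∂_1: C_1 → C_0 sends each edge [p,q] (with p < q) to q − p. For instance
  ∂[1,4] = [4] − [1].
As a 5×9 matrix over Z this has rank 4, with invariant factors (1,1,1,1).

The boundary map ∂_2: C_2 → C_1 acts by ∂[p,q,r] = [q,r] − [p,r] + [p,q]. For instance
  ∂[0,2,4] = [2,4] − [0,4] + [0,2],
  ∂[1,2,3] = [2,3] − [1,3] + [1,2].
As a 9×6 matrix over Z this has rank 5, with invariant factors (1,1,1,1,1).

Now H_k = ker ∂_k / im ∂_{k+1}, so:

  H_0: rank C_0 − rank ∂_1 = 5 − 4 = 1, and the invariant factors of ∂_1 are all 1, so H_0 ≅ Z.
  H_1: rank ker ∂_1 − rank ∂_2 = (9 − 4) − 5 = 0, and the invariant factors of ∂_2 are all 1, so H_1 ≅ 0.
  H_2: rank ker ∂_2 − rank ∂_3 = (6 − 5) − 0 = 1, and there is no ∂_3, so H_2 ≅ Z.

Hence the Betti numbers are b_0 = 1, b_1 = 0, b_2 = 1.

b_0 = 1, b_1 = 0, b_2 = 1.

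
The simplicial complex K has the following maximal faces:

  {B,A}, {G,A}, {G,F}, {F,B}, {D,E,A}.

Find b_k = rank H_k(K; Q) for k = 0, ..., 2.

Fix the vertex order A < B < D < E < F < G and write every simplex with vertices in increasing order. Then dim K = 2 and the simplices of K are:

  0-simplices (6): A, B, D, E, F, G
  1-simplices (7): AB, AD, AE, AG, BF, DE, FG
  2-simplices (1): ADE

giving chain groups C_0 ≅ Z^6, C_1 ≅ Z^7, C_2 ≅ Z^1.

Boundary ∂_1: C_1 → C_0 maps an edge to its endpoints' difference, ∂[p,q] = q − p. For instance
  ∂BF = F − B.
This gives a 6×7 integer matrix of rank 5; reducing to Smith normal form yields diagonal entries (1,1,1,1,1).

∂_2: C_2 → C_1 maps a triangle to the signed sum of its edges. For instance
  ∂ADE = DE − AE + AD.
The 7×1 boundary matrix has rank 1 and Smith normal form diag(1).

Now H_k = ker ∂_k / im ∂_{k+1}, so:

  H_0: rank C_0 − rank ∂_1 = 6 − 5 = 1, and the invariant factors of ∂_1 are all 1, so H_0 ≅ Z.
  H_1: rank ker ∂_1 − rank ∂_2 = (7 − 5) − 1 = 1, and the invariant factors of ∂_2 are all 1, so H_1 ≅ Z.
  H_2: rank ker ∂_2 − rank ∂_3 = (1 − 1) − 0 = 0, and there is no ∂_3, so H_2 ≅ 0.

As a check, the Euler characteristic is 6 − 7 + 1 = 0, which agrees with 1 − 1 + 0 = 0.

Hence the Betti numbers are b_0 = 1, b_1 = 1, b_2 = 0.

b_0 = 1, b_1 = 1, b_2 = 0.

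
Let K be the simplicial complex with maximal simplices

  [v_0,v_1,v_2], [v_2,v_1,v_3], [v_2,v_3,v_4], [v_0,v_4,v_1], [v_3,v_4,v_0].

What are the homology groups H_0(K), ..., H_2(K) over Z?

Fix the vertex order v_0 < v_1 < v_2 < v_3 < v_4 and write every simplex with vertices in increasing order. Then dim K = 2 and the simplices of K are:

  0-simplices (5): [v_0], [v_1], [v_2], [v_3], [v_4]
  1-simplices (10): [v_0,v_1], [v_0,v_2], [v_0,v_3], [v_0,v_4], [v_1,v_2], [v_1,v_3], [v_1,v_4], [v_2,v_3], [v_2,v_4], [v_3,v_4]
  2-simplices (5): [v_0,v_1,v_2], [v_0,v_1,v_4], [v_0,v_3,v_4], [v_1,v_2,v_3], [v_2,v_3,v_4]

Hence C_0 ≅ Z^5, C_1 ≅ Z^10, C_2 ≅ Z^5.

∂_1: C_1 → C_0 maps an edge to its endpoints' difference, ∂[p,q] = q − p. For instance
  ∂[v_1,v_4] = [v_4] − [v_1].
The 5×10 boundary matrix has rank 4 and Smith normal form diag(1,1,1,1).

The boundary map ∂_2: C_2 → C_1 sends each 2-simplex [p,q,r] to [q,r] − [p,r] + [p,q]. For instance
  ∂[v_0,v_1,v_2] = [v_1,v_2] − [v_0,v_2] + [v_0,v_1],
  ∂[v_1,v_2,v_3] = [v_2,v_3] − [v_1,v_3] + [v_1,v_2].
As a 10×5 matrix over Z this has rank 5, with invariant factors (1,1,1,1,1).

From H_k ≅ ker(∂_k) / im(∂_{k+1}) we obtain:

  H_0: rank C_0 − rank ∂_1 = 5 − 4 = 1, and the invariant factors of ∂_1 are all 1, so H_0 = Z.
  H_1: rank ker ∂_1 − rank ∂_2 = (10 − 4) − 5 = 1, and the invariant factors of ∂_2 are all 1, so H_1 = Z.
  H_2: rank ker ∂_2 − rank ∂_3 = (5 − 5) − 0 = 0, and there is no ∂_3, so H_2 = 0.

(K is a triangulation of the Möbius band.)

H_0 ≅ Z,  H_1 ≅ Z,  H_2 = 0.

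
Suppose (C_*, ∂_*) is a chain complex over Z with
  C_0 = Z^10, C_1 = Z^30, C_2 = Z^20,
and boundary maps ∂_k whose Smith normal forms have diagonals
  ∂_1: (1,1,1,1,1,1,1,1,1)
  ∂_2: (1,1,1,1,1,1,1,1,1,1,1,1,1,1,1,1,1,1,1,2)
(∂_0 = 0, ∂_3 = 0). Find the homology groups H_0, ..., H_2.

H_0: b_0 = 10 − 0 − 9 = 1; torsion from ∂_1 factors > 1: none. So H_0 = Z.
H_1: b_1 = 30 − 9 − 20 = 1; torsion from ∂_2 factors > 1: [2]. So H_1 = Z ⊕ Z/2.
H_2: b_2 = 20 − 20 − 0 = 0; torsion from ∂_3 factors > 1: none. So H_2 = 0.

H_0 = Z,  H_1 = Z ⊕ Z/2,  H_2 = 0.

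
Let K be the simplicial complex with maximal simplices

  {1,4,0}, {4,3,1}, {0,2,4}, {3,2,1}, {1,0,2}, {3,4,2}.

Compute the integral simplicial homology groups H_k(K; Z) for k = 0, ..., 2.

H_0 = Z,  H_1 = 0,  H_2 = Z.

Fix the vertex order 0 < 1 < 2 < 3 < 4 and write every simplex with vertices in increasing order. Then dim K = 2 and the simplices of K are:

  0-simplices (5): [0], [1], [2], [3], [4]
  1-simplices (9): [0,1], [0,2], [0,4], [1,2], [1,3], [1,4], [2,3], [2,4], [3,4]
  2-simplices (6): [0,1,2], [0,1,4], [0,2,4], [1,2,3], [1,3,4], [2,3,4]

so the chain groups are C_0 ≅ Z^5, C_1 ≅ Z^9, C_2 ≅ Z^6.

Boundary ∂_1: C_1 → C_0 is given by ∂[p,q] = [q] − [p].
As a 5×9 matrix over Z this has rank 4, with invariant factors (1,1,1,1).

Boundary ∂_2: C_2 → C_1 sends each 2-simplex [p,q,r] to [q,r] − [p,r] + [p,q]. For instance
  ∂[0,2,4] = [2,4] − [0,4] + [0,2],
  ∂[1,2,3] = [2,3] − [1,3] + [1,2].
The resulting 9×6 matrix has rank 5, and its Smith normal form has invariant factors (1,1,1,1,1).

From H_k ≅ ker(∂_k) / im(∂_{k+1}) we obtain:

  H_0: rank C_0 − rank ∂_1 = 5 − 4 = 1, and the invariant factors of ∂_1 are all 1, so H_0 ≅ Z.
  H_1: rank ker ∂_1 − rank ∂_2 = (9 − 4) − 5 = 0, and the invariant factors of ∂_2 are all 1, so H_1 ≅ 0.
  H_2: rank ker ∂_2 − rank ∂_3 = (6 − 5) − 0 = 1, and there is no ∂_3, so H_2 ≅ Z.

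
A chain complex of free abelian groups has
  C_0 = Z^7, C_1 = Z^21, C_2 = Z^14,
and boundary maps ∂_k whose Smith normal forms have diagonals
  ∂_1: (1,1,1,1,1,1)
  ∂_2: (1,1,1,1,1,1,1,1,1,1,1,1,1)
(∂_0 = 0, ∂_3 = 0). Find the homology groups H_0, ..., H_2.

H_0 ≅ Z,  H_1 ≅ Z^2,  H_2 ≅ Z.

H_0: b_0 = 7 − 0 − 6 = 1; torsion from ∂_1 factors > 1: none. So H_0 ≅ Z.
H_1: b_1 = 21 − 6 − 13 = 2; torsion from ∂_2 factors > 1: none. So H_1 ≅ Z^2.
H_2: b_2 = 14 − 13 − 0 = 1; torsion from ∂_3 factors > 1: none. So H_2 ≅ Z.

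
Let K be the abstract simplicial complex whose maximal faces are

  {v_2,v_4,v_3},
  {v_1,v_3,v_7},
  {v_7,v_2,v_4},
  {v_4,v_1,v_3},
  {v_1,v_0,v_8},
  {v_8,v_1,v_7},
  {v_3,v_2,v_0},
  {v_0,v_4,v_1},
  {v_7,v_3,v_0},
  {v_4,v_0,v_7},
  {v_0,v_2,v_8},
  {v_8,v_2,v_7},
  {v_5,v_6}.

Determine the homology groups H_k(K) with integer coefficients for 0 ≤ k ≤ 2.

Take the total order v_0 < v_1 < v_2 < v_3 < v_4 < v_5 < v_6 < v_7 < v_8 on the vertex set. Then K (dimension 2) consists of the simplices:

  0-simplices (9): [v_0], [v_1], [v_2], [v_3], [v_4], [v_5], [v_6], [v_7], [v_8]
  1-simplices (19): (19 of them)
  2-simplices (12): (12 of them)

giving chain groups C_0 ≅ Z^9, C_1 ≅ Z^19, C_2 ≅ Z^12.

∂_1: C_1 → C_0 sends each edge [p,q] (with p < q) to q − p.
The 9×19 boundary matrix has rank 7 and Smith normal form diag(1,1,1,1,1,1,1).

The boundary map ∂_2: C_2 → C_1 maps a triangle to the signed sum of its edges. For instance
  ∂[v_0,v_2,v_8] = [v_2,v_8] − [v_0,v_8] + [v_0,v_2],
  ∂[v_0,v_2,v_3] = [v_2,v_3] − [v_0,v_3] + [v_0,v_2].
This gives a 19×12 integer matrix of rank 12; reducing to Smith normal form yields diagonal entries (1,1,1,1,1,1,1,1,1,1,1,2).

From H_k ≅ ker(∂_k) / im(∂_{k+1}) we obtain:

  H_0: rank C_0 − rank ∂_1 = 9 − 7 = 2, and the invariant factors of ∂_1 are all 1, so H_0 ≅ Z^2.
  H_1: rank ker ∂_1 − rank ∂_2 = (19 − 7) − 12 = 0, and ∂_2 has invariant factor 2 > 1, so H_1 ≅ Z/2.
  H_2: rank ker ∂_2 − rank ∂_3 = (12 − 12) − 0 = 0, and there is no ∂_3, so H_2 ≅ 0.

(K is a triangulation of the disjoint union of the 1-simplex and the real projective plane RP^2.)

H_0 ≅ Z^2,  H_1 ≅ Z/2,  H_2 = 0.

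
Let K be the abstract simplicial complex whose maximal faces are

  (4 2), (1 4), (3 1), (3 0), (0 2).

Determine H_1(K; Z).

H_1 ≅ Z.

We work with the vertex ordering 0 < 1 < 2 < 3 < 4. The simplices of K, each written with vertices in increasing order, are:

  0-simplices (5): [0], [1], [2], [3], [4]
  1-simplices (5): [0,2], [0,3], [1,3], [1,4], [2,4]

so the chain groups are C_0 ≅ Z^5, C_1 ≅ Z^5.

Boundary ∂_1: C_1 → C_0 sends each edge [p,q] (with p < q) to q − p.
The 5×5 boundary matrix has rank 4 and Smith normal form diag(1,1,1,1).

From H_k ≅ ker(∂_k) / im(∂_{k+1}) we obtain:

  H_1: rank ker ∂_1 − rank ∂_2 = (5 − 4) − 0 = 1, and there is no ∂_2, so H_1 = Z.

(K is a triangulation of the circle S^1.)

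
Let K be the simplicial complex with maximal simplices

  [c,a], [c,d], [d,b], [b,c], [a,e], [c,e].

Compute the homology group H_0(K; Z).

K has 5 vertices, 6 edges.
rank ∂_0 = 0, rank ∂_1 = 4 ⇒ b_0 = 5 − 0 − 4 = 1; all invariant factors of ∂_1 are 1 so no torsion. So H_0 = Z.

H_0 = Z.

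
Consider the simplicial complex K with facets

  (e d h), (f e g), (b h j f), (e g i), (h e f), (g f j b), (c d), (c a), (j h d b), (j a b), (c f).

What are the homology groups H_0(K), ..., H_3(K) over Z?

H_0 = Z,  H_1 = Z^2,  H_2 = 0,  H_3 = 0.

Take the total order a < b < c < d < e < f < g < h < i < j on the vertex set. Then K (dimension 3) consists of the simplices:

  0-simplices (10): a, b, c, d, e, f, g, h, i, j
  1-simplices (23): ab, ac, aj, bd, bf, bg, bh, bj, cd, cf, de, dh, dj, ef, eg, eh, ei, fg, fh, fj, gi, gj, hj
  2-simplices (15): abj, bdh, bdj, bfg, bfh, bfj, bgj, bhj, deh, dhj, efg, efh, egi, fgj, fhj
  3-simplices (3): bdhj, bfgj, bfhj

giving chain groups C_0 ≅ Z^10, C_1 ≅ Z^23, C_2 ≅ Z^15, C_3 ≅ Z^3.

Boundary ∂_1: C_1 → C_0 is given by ∂[p,q] = [q] − [p]. For instance
  ∂bh = h − b.
This gives a 10×23 integer matrix of rank 9; reducing to Smith normal form yields diagonal entries (1,1,1,1,1,1,1,1,1).

∂_2: C_2 → C_1 acts by ∂[p,q,r] = [q,r] − [p,r] + [p,q]. For instance
  ∂dhj = hj − dj + dh,
  ∂egi = gi − ei + eg.
This gives a 23×15 integer matrix of rank 12; reducing to Smith normal form yields diagonal entries (1,1,1,1,1,1,1,1,1,1,1,1).

Boundary ∂_3: C_3 → C_2 sends each 3-simplex σ to the alternating sum Σ_i (−1)^i (σ with its i-th vertex removed). For instance
  ∂bdhj = dhj − bhj + bdj − bdh,
  ∂bfgj = fgj − bgj + bfj − bfg.
This gives a 15×3 integer matrix of rank 3; reducing to Smith normal form yields diagonal entries (1,1,1).

Computing H_k = (kernel of ∂_k) / (image of ∂_{k+1}):

  H_0: rank C_0 − rank ∂_1 = 10 − 9 = 1, and the invariant factors of ∂_1 are all 1, so H_0 ≅ Z.
  H_1: rank ker ∂_1 − rank ∂_2 = (23 − 9) − 12 = 2, and the invariant factors of ∂_2 are all 1, so H_1 ≅ Z^2.
  H_2: rank ker ∂_2 − rank ∂_3 = (15 − 12) − 3 = 0, and the invariant factors of ∂_3 are all 1, so H_2 ≅ 0.
  H_3: rank ker ∂_3 − rank ∂_4 = (3 − 3) − 0 = 0, and there is no ∂_4, so H_3 ≅ 0.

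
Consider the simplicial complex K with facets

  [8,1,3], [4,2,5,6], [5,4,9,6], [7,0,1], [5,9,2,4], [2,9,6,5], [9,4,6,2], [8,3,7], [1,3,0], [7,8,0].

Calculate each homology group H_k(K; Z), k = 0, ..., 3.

H_0 = Z^2,  H_1 = Z,  H_2 = 0,  H_3 = Z.

Take the total order 0 < 1 < 2 < 3 < 4 < 5 < 6 < 7 < 8 < 9 on the vertex set. Then K (dimension 3) consists of the simplices:

  0-simplices (10): [0], [1], [2], [3], [4], [5], [6], [7], [8], [9]
  1-simplices (20): [0,1], [0,3], [0,7], [0,8], [1,3], [1,7], [1,8], [2,4], [2,5], [2,6], [2,9], [3,7], [3,8], [4,5], [4,6], [4,9], [5,6], [5,9], [6,9], [7,8]
  2-simplices (15): [0,1,3], [0,1,7], [0,7,8], [1,3,8], [2,4,5], [2,4,6], [2,4,9], [2,5,6], [2,5,9], [2,6,9], [3,7,8], [4,5,6], [4,5,9], [4,6,9], [5,6,9]
  3-simplices (5): [2,4,5,6], [2,4,5,9], [2,4,6,9], [2,5,6,9], [4,5,6,9]

giving chain groups C_0 ≅ Z^10, C_1 ≅ Z^20, C_2 ≅ Z^15, C_3 ≅ Z^5.

Boundary ∂_1: C_1 → C_0 is given by ∂[p,q] = [q] − [p]. For instance
  ∂[0,3] = [3] − [0].
As a 10×20 matrix over Z this has rank 8, with invariant factors (1,1,1,1,1,1,1,1).

∂_2: C_2 → C_1 acts by ∂[p,q,r] = [q,r] − [p,r] + [p,q]. For instance
  ∂[2,4,9] = [4,9] − [2,9] + [2,4],
  ∂[2,4,6] = [4,6] − [2,6] + [2,4].
As a 20×15 matrix over Z this has rank 11, with invariant factors (1,1,1,1,1,1,1,1,1,1,1).

The boundary map ∂_3: C_3 → C_2 sends each 3-simplex σ to the alternating sum Σ_i (−1)^i (σ with its i-th vertex removed). For instance
  ∂[4,5,6,9] = [5,6,9] − [4,6,9] + [4,5,9] − [4,5,6],
  ∂[2,4,5,9] = [4,5,9] − [2,5,9] + [2,4,9] − [2,4,5].
The 15×5 boundary matrix has rank 4 and Smith normal form diag(1,1,1,1).

From H_k ≅ ker(∂_k) / im(∂_{k+1}) we obtain:

  H_0: rank C_0 − rank ∂_1 = 10 − 8 = 2, and the invariant factors of ∂_1 are all 1, so H_0 ≅ Z^2.
  H_1: rank ker ∂_1 − rank ∂_2 = (20 − 8) − 11 = 1, and the invariant factors of ∂_2 are all 1, so H_1 ≅ Z.
  H_2: rank ker ∂_2 − rank ∂_3 = (15 − 11) − 4 = 0, and the invariant factors of ∂_3 are all 1, so H_2 ≅ 0.
  H_3: rank ker ∂_3 − rank ∂_4 = (5 − 4) − 0 = 1, and there is no ∂_4, so H_3 ≅ Z.

As a check, the Euler characteristic is 10 − 20 + 15 − 5 = 0, which agrees with 2 − 1 + 0 − 1 = 0.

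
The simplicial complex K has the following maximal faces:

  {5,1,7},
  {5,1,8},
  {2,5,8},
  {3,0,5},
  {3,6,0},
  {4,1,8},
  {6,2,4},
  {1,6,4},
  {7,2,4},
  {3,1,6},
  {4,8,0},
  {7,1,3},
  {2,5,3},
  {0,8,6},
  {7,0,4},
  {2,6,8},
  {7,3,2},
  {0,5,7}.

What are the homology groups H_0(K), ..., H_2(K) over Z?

H_0 ≅ Z,  H_1 ≅ Z ⊕ Z_2,  H_2 = 0.

We work with the vertex ordering 0 < 1 < 2 < 3 < 4 < 5 < 6 < 7 < 8. The simplices of K, each written with vertices in increasing order, are:

  0-simplices (9): [0], [1], [2], [3], [4], [5], [6], [7], [8]
  1-simplices (27): (27 of them)
  2-simplices (18): [0,3,5], [0,3,6], [0,4,7], [0,4,8], [0,5,7], [0,6,8], [1,3,6], [1,3,7], [1,4,6], [1,4,8], [1,5,7], [1,5,8], [2,3,5], [2,3,7], [2,4,6], [2,4,7], [2,5,8], [2,6,8]

so the chain groups are C_0 ≅ Z^9, C_1 ≅ Z^27, C_2 ≅ Z^18.

The boundary map ∂_1: C_1 → C_0 sends each edge [p,q] (with p < q) to q − p.
This gives a 9×27 integer matrix of rank 8; reducing to Smith normal form yields diagonal entries (1,1,1,1,1,1,1,1).

The boundary map ∂_2: C_2 → C_1 acts by ∂[p,q,r] = [q,r] − [p,r] + [p,q]. For instance
  ∂[1,4,8] = [4,8] − [1,8] + [1,4],
  ∂[2,3,7] = [3,7] − [2,7] + [2,3].
The 27×18 boundary matrix has rank 18 and Smith normal form diag(1,1,1,1,1,1,1,1,1,1,1,1,1,1,1,1,1,2).

Computing H_k = (kernel of ∂_k) / (image of ∂_{k+1}):

  H_0: rank C_0 − rank ∂_1 = 9 − 8 = 1, and the invariant factors of ∂_1 are all 1, so H_0 ≅ Z.
  H_1: rank ker ∂_1 − rank ∂_2 = (27 − 8) − 18 = 1, and ∂_2 has invariant factor 2 > 1, so H_1 ≅ Z ⊕ Z_2.
  H_2: rank ker ∂_2 − rank ∂_3 = (18 − 18) − 0 = 0, and there is no ∂_3, so H_2 ≅ 0.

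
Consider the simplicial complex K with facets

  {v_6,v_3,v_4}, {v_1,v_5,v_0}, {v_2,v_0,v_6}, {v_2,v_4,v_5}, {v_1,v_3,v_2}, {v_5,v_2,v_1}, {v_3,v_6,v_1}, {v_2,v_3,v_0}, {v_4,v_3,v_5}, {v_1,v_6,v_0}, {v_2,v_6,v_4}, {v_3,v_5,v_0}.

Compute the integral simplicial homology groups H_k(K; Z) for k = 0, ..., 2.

Fix the vertex order v_0 < v_1 < v_2 < v_3 < v_4 < v_5 < v_6 and write every simplex with vertices in increasing order. Then dim K = 2 and the simplices of K are:

  0-simplices (7): [v_0], [v_1], [v_2], [v_3], [v_4], [v_5], [v_6]
  1-simplices (18): (18 of them)
  2-simplices (12): (12 of them)

Hence C_0 ≅ Z^7, C_1 ≅ Z^18, C_2 ≅ Z^12.

The boundary map ∂_1: C_1 → C_0 sends each edge [p,q] (with p < q) to q − p. For instance
  ∂[v_2,v_3] = [v_3] − [v_2].
As a 7×18 matrix over Z this has rank 6, with invariant factors (1,1,1,1,1,1).

∂_2: C_2 → C_1 sends each 2-simplex [p,q,r] to [q,r] − [p,r] + [p,q]. For instance
  ∂[v_0,v_2,v_6] = [v_2,v_6] − [v_0,v_6] + [v_0,v_2],
  ∂[v_0,v_1,v_6] = [v_1,v_6] − [v_0,v_6] + [v_0,v_1].
The resulting 18×12 matrix has rank 12, and its Smith normal form has invariant factors (1,1,1,1,1,1,1,1,1,1,1,2).

From H_k ≅ ker(∂_k) / im(∂_{k+1}) we obtain:

  H_0: rank C_0 − rank ∂_1 = 7 − 6 = 1, and the invariant factors of ∂_1 are all 1, so H_0 = Z.
  H_1: rank ker ∂_1 − rank ∂_2 = (18 − 6) − 12 = 0, and ∂_2 has invariant factor 2 > 1, so H_1 = Z/2.
  H_2: rank ker ∂_2 − rank ∂_3 = (12 − 12) − 0 = 0, and there is no ∂_3, so H_2 = 0.

As a check, the Euler characteristic is 7 − 18 + 12 = 1, which agrees with 1 − 0 + 0 = 1.

H_0 = Z,  H_1 = Z/2,  H_2 = 0.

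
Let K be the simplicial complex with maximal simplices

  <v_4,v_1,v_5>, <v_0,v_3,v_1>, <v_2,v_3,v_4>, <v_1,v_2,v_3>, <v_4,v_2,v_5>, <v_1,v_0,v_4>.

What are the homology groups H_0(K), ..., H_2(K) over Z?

H_0 ≅ Z,  H_1 ≅ Z,  H_2 = 0.

We work with the vertex ordering v_0 < v_1 < v_2 < v_3 < v_4 < v_5. The simplices of K, each written with vertices in increasing order, are:

  0-simplices (6): [v_0], [v_1], [v_2], [v_3], [v_4], [v_5]
  1-simplices (12): [v_0,v_1], [v_0,v_3], [v_0,v_4], [v_1,v_2], [v_1,v_3], [v_1,v_4], [v_1,v_5], [v_2,v_3], [v_2,v_4], [v_2,v_5], [v_3,v_4], [v_4,v_5]
  2-simplices (6): [v_0,v_1,v_3], [v_0,v_1,v_4], [v_1,v_2,v_3], [v_1,v_4,v_5], [v_2,v_3,v_4], [v_2,v_4,v_5]

Hence C_0 ≅ Z^6, C_1 ≅ Z^12, C_2 ≅ Z^6.

Boundary ∂_1: C_1 → C_0 sends each edge [p,q] (with p < q) to q − p.
The resulting 6×12 matrix has rank 5, and its Smith normal form has invariant factors (1,1,1,1,1).

The boundary map ∂_2: C_2 → C_1 acts by ∂[p,q,r] = [q,r] − [p,r] + [p,q]. For instance
  ∂[v_0,v_1,v_4] = [v_1,v_4] − [v_0,v_4] + [v_0,v_1],
  ∂[v_2,v_3,v_4] = [v_3,v_4] − [v_2,v_4] + [v_2,v_3].
This gives a 12×6 integer matrix of rank 6; reducing to Smith normal form yields diagonal entries (1,1,1,1,1,1).

Reading off H_k = ker ∂_k / im ∂_{k+1}:

  H_0: rank C_0 − rank ∂_1 = 6 − 5 = 1, and the invariant factors of ∂_1 are all 1, so H_0 ≅ Z.
  H_1: rank ker ∂_1 − rank ∂_2 = (12 − 5) − 6 = 1, and the invariant factors of ∂_2 are all 1, so H_1 ≅ Z.
  H_2: rank ker ∂_2 − rank ∂_3 = (6 − 6) − 0 = 0, and there is no ∂_3, so H_2 ≅ 0.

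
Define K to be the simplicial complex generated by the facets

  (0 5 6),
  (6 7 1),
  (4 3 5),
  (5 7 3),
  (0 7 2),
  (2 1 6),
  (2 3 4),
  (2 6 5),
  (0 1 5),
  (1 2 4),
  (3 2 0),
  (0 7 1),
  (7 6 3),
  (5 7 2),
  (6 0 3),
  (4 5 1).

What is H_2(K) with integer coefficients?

Fix the vertex order 0 < 1 < 2 < 3 < 4 < 5 < 6 < 7 and write every simplex with vertices in increasing order. Then dim K = 2 and the simplices of K are:

  0-simplices (8): [0], [1], [2], [3], [4], [5], [6], [7]
  1-simplices (24): (24 of them)
  2-simplices (16): [0,1,5], [0,1,7], [0,2,3], [0,2,7], [0,3,6], [0,5,6], [1,2,4], [1,2,6], [1,4,5], [1,6,7], [2,3,4], [2,5,6], [2,5,7], [3,4,5], [3,5,7], [3,6,7]

Hence C_0 ≅ Z^8, C_1 ≅ Z^24, C_2 ≅ Z^16.

∂_1: C_1 → C_0 sends each edge [p,q] (with p < q) to q − p. For instance
  ∂[5,7] = [7] − [5].
The 8×24 boundary matrix has rank 7 and Smith normal form diag(1,1,1,1,1,1,1).

∂_2: C_2 → C_1 sends each 2-simplex [p,q,r] to [q,r] − [p,r] + [p,q]. For instance
  ∂[0,1,7] = [1,7] − [0,7] + [0,1],
  ∂[1,2,4] = [2,4] − [1,4] + [1,2].
The 24×16 boundary matrix has rank 15 and Smith normal form diag(1,1,1,1,1,1,1,1,1,1,1,1,1,1,1).

Now H_k = ker ∂_k / im ∂_{k+1}, so:

  H_2: rank ker ∂_2 − rank ∂_3 = (16 − 15) − 0 = 1, and there is no ∂_3, so H_2 ≅ Z.

H_2 = Z.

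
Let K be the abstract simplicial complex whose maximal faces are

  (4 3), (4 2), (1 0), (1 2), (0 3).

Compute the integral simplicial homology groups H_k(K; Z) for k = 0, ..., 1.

H_0 = Z,  H_1 = Z.

Fix the vertex order 0 < 1 < 2 < 3 < 4 and write every simplex with vertices in increasing order. Then dim K = 1 and the simplices of K are:

  0-simplices (5): [0], [1], [2], [3], [4]
  1-simplices (5): [0,1], [0,3], [1,2], [2,4], [3,4]

Hence C_0 ≅ Z^5, C_1 ≅ Z^5.

∂_1: C_1 → C_0 sends each edge [p,q] (with p < q) to q − p. For instance
  ∂[0,1] = [1] − [0].
The resulting 5×5 matrix has rank 4, and its Smith normal form has invariant factors (1,1,1,1).

Reading off H_k = ker ∂_k / im ∂_{k+1}:

  H_0: rank C_0 − rank ∂_1 = 5 − 4 = 1, and the invariant factors of ∂_1 are all 1, so H_0 = Z.
  H_1: rank ker ∂_1 − rank ∂_2 = (5 − 4) − 0 = 1, and there is no ∂_2, so H_1 = Z.

As a check, the Euler characteristic is 5 − 5 = 0, which agrees with 1 − 1 = 0.
(K is a triangulation of the circle S^1.)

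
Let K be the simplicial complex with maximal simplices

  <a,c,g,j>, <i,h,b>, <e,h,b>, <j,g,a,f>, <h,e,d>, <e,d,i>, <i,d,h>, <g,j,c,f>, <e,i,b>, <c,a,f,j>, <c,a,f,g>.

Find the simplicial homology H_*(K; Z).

Order the vertices as a < b < c < d < e < f < g < h < i < j. Listing each simplex with vertices in this order, K has dimension 3 with simplices:

  0-simplices (10): a, b, c, d, e, f, g, h, i, j
  1-simplices (19): ac, af, ag, aj, be, bh, bi, cf, cg, cj, de, dh, di, eh, ei, fg, fj, gj, hi
  2-simplices (16): acf, acg, acj, afg, afj, agj, beh, bei, bhi, cfg, cfj, cgj, deh, dei, dhi, fgj
  3-simplices (5): acfg, acfj, acgj, afgj, cfgj

giving chain groups C_0 ≅ Z^10, C_1 ≅ Z^19, C_2 ≅ Z^16, C_3 ≅ Z^5.

∂_1: C_1 → C_0 sends each edge [p,q] (with p < q) to q − p. For instance
  ∂bh = h − b.
This gives a 10×19 integer matrix of rank 8; reducing to Smith normal form yields diagonal entries (1,1,1,1,1,1,1,1).

∂_2: C_2 → C_1 sends each 2-simplex [p,q,r] to [q,r] − [p,r] + [p,q]. For instance
  ∂cgj = gj − cj + cg,
  ∂bei = ei − bi + be.
The resulting 19×16 matrix has rank 11, and its Smith normal form has invariant factors (1,1,1,1,1,1,1,1,1,1,1).

Boundary ∂_3: C_3 → C_2 sends each 3-simplex σ to the alternating sum Σ_i (−1)^i (σ with its i-th vertex removed). For instance
  ∂acgj = cgj − agj + acj − acg,
  ∂cfgj = fgj − cgj + cfj − cfg.
This gives a 16×5 integer matrix of rank 4; reducing to Smith normal form yields diagonal entries (1,1,1,1).

From H_k ≅ ker(∂_k) / im(∂_{k+1}) we obtain:

  H_0: rank C_0 − rank ∂_1 = 10 − 8 = 2, and the invariant factors of ∂_1 are all 1, so H_0 ≅ Z^2.
  H_1: rank ker ∂_1 − rank ∂_2 = (19 − 8) − 11 = 0, and the invariant factors of ∂_2 are all 1, so H_1 ≅ 0.
  H_2: rank ker ∂_2 − rank ∂_3 = (16 − 11) − 4 = 1, and the invariant factors of ∂_3 are all 1, so H_2 ≅ Z.
  H_3: rank ker ∂_3 − rank ∂_4 = (5 − 4) − 0 = 1, and there is no ∂_4, so H_3 ≅ Z.

As a check, the Euler characteristic is 10 − 19 + 16 − 5 = 2, which agrees with 2 − 0 + 1 − 1 = 2.

H_0 ≅ Z^2,  H_1 = 0,  H_2 ≅ Z,  H_3 ≅ Z.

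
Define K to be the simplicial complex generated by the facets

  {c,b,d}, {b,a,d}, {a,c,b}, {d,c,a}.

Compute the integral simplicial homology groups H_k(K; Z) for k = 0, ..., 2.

Fix the vertex order a < b < c < d and write every simplex with vertices in increasing order. Then dim K = 2 and the simplices of K are:

  0-simplices (4): a, b, c, d
  1-simplices (6): ab, ac, ad, bc, bd, cd
  2-simplices (4): abc, abd, acd, bcd

so the chain groups are C_0 ≅ Z^4, C_1 ≅ Z^6, C_2 ≅ Z^4.

∂_1: C_1 → C_0 is given by ∂[p,q] = [q] − [p].
This gives a 4×6 integer matrix of rank 3; reducing to Smith normal form yields diagonal entries (1,1,1).

∂_2: C_2 → C_1 maps a triangle to the signed sum of its edges. For instance
  ∂abd = bd − ad + ab,
  ∂abc = bc − ac + ab.
The resulting 6×4 matrix has rank 3, and its Smith normal form has invariant factors (1,1,1).

Reading off H_k = ker ∂_k / im ∂_{k+1}:

  H_0: rank C_0 − rank ∂_1 = 4 − 3 = 1, and the invariant factors of ∂_1 are all 1, so H_0 = Z.
  H_1: rank ker ∂_1 − rank ∂_2 = (6 − 3) − 3 = 0, and the invariant factors of ∂_2 are all 1, so H_1 = 0.
  H_2: rank ker ∂_2 − rank ∂_3 = (4 − 3) − 0 = 1, and there is no ∂_3, so H_2 = Z.

(K is a triangulation of the 2-sphere S^2.)

H_0 = Z,  H_1 = 0,  H_2 = Z.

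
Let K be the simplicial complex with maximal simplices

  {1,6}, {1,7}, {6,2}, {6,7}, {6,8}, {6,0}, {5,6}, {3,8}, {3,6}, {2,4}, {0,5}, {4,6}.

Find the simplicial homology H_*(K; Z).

H_0 = Z,  H_1 = Z^4.

Fix the vertex order 0 < 1 < 2 < 3 < 4 < 5 < 6 < 7 < 8 and write every simplex with vertices in increasing order. Then dim K = 1 and the simplices of K are:

  0-simplices (9): [0], [1], [2], [3], [4], [5], [6], [7], [8]
  1-simplices (12): [0,5], [0,6], [1,6], [1,7], [2,4], [2,6], [3,6], [3,8], [4,6], [5,6], [6,7], [6,8]

Hence C_0 ≅ Z^9, C_1 ≅ Z^12.

The boundary map ∂_1: C_1 → C_0 maps an edge to its endpoints' difference, ∂[p,q] = q − p.
This gives a 9×12 integer matrix of rank 8; reducing to Smith normal form yields diagonal entries (1,1,1,1,1,1,1,1).

Reading off H_k = ker ∂_k / im ∂_{k+1}:

  H_0: rank C_0 − rank ∂_1 = 9 − 8 = 1, and the invariant factors of ∂_1 are all 1, so H_0 = Z.
  H_1: rank ker ∂_1 − rank ∂_2 = (12 − 8) − 0 = 4, and there is no ∂_2, so H_1 = Z^4.

As a check, the Euler characteristic is 9 − 12 = -3, which agrees with 1 − 4 = -3.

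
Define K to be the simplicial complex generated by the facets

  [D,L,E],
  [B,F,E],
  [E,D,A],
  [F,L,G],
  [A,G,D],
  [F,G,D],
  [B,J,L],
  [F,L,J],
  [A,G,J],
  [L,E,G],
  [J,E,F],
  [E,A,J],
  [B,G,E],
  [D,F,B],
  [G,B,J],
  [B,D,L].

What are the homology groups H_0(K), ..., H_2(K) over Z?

We work with the vertex ordering A < B < D < E < F < G < J < L. The simplices of K, each written with vertices in increasing order, are:

  0-simplices (8): A, B, D, E, F, G, J, L
  1-simplices (24): AD, AE, AG, AJ, BD, BE, BF, BG, BJ, BL, DE, DF, DG, DL, EF, EG, EJ, EL, FG, FJ, FL, GJ, GL, JL
  2-simplices (16): ADE, ADG, AEJ, AGJ, BDF, BDL, BEF, BEG, BGJ, BJL, DEL, DFG, EFJ, EGL, FGL, FJL

Hence C_0 ≅ Z^8, C_1 ≅ Z^24, C_2 ≅ Z^16.

∂_1: C_1 → C_0 sends each edge [p,q] (with p < q) to q − p. For instance
  ∂EF = F − E.
This gives a 8×24 integer matrix of rank 7; reducing to Smith normal form yields diagonal entries (1,1,1,1,1,1,1).

∂_2: C_2 → C_1 acts by ∂[p,q,r] = [q,r] − [p,r] + [p,q]. For instance
  ∂AGJ = GJ − AJ + AG,
  ∂DEL = EL − DL + DE.
The resulting 24×16 matrix has rank 15, and its Smith normal form has invariant factors (1,1,1,1,1,1,1,1,1,1,1,1,1,1,1).

Reading off H_k = ker ∂_k / im ∂_{k+1}:

  H_0: rank C_0 − rank ∂_1 = 8 − 7 = 1, and the invariant factors of ∂_1 are all 1, so H_0 = Z.
  H_1: rank ker ∂_1 − rank ∂_2 = (24 − 7) − 15 = 2, and the invariant factors of ∂_2 are all 1, so H_1 = Z^2.
  H_2: rank ker ∂_2 − rank ∂_3 = (16 − 15) − 0 = 1, and there is no ∂_3, so H_2 = Z.

As a check, the Euler characteristic is 8 − 24 + 16 = 0, which agrees with 1 − 2 + 1 = 0.

H_0 ≅ Z,  H_1 ≅ Z^2,  H_2 ≅ Z.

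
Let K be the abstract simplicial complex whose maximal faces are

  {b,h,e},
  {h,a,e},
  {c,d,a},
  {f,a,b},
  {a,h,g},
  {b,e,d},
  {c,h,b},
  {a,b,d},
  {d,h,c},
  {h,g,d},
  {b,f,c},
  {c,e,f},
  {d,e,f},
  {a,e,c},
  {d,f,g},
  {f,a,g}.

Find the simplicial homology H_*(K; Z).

H_0 = Z,  H_1 = Z^2,  H_2 = Z.

Fix the vertex order a < b < c < d < e < f < g < h and write every simplex with vertices in increasing order. Then dim K = 2 and the simplices of K are:

  0-simplices (8): a, b, c, d, e, f, g, h
  1-simplices (24): ab, ac, ad, ae, af, ag, ah, bc, bd, be, bf, bh, cd, ce, cf, ch, de, df, dg, dh, ef, eh, fg, gh
  2-simplices (16): abd, abf, acd, ace, aeh, afg, agh, bcf, bch, bde, beh, cdh, cef, def, dfg, dgh

so the chain groups are C_0 ≅ Z^8, C_1 ≅ Z^24, C_2 ≅ Z^16.

The boundary map ∂_1: C_1 → C_0 sends each edge [p,q] (with p < q) to q − p.
As a 8×24 matrix over Z this has rank 7, with invariant factors (1,1,1,1,1,1,1).

The boundary map ∂_2: C_2 → C_1 maps a triangle to the signed sum of its edges. For instance
  ∂afg = fg − ag + af,
  ∂agh = gh − ah + ag.
As a 24×16 matrix over Z this has rank 15, with invariant factors (1,1,1,1,1,1,1,1,1,1,1,1,1,1,1).

Reading off H_k = ker ∂_k / im ∂_{k+1}:

  H_0: rank C_0 − rank ∂_1 = 8 − 7 = 1, and the invariant factors of ∂_1 are all 1, so H_0 ≅ Z.
  H_1: rank ker ∂_1 − rank ∂_2 = (24 − 7) − 15 = 2, and the invariant factors of ∂_2 are all 1, so H_1 ≅ Z^2.
  H_2: rank ker ∂_2 − rank ∂_3 = (16 − 15) − 0 = 1, and there is no ∂_3, so H_2 ≅ Z.

As a check, the Euler characteristic is 8 − 24 + 16 = 0, which agrees with 1 − 2 + 1 = 0.
(K is a triangulation of the torus T^2.)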